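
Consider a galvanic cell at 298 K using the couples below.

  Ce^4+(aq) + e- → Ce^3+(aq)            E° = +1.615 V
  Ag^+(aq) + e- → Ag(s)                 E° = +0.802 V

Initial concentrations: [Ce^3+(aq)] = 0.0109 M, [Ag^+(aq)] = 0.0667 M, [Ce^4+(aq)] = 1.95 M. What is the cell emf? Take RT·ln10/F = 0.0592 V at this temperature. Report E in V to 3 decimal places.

Ce⁴⁺/Ce³⁺ is reduced (cathode, E° = +1.615 V) and Ag⁺/Ag is oxidized (anode).
E°cell = E°cat − E°an = +1.615 − (+0.802) = +0.813 V; n = 1.
The balanced reaction is Ce^4+(aq) + Ag(s) → Ce^3+(aq) + Ag^+(aq), so Q = ([Ce^3+(aq)]·[Ag^+(aq)]) / [Ce^4+(aq)] = 0.000373 and log Q = −3.428.
Applying E = E° − (RT ln10/nF)·log Q gives +0.813 − (0.0592/1)(−3.428) = +1.016 V.

+1.016 V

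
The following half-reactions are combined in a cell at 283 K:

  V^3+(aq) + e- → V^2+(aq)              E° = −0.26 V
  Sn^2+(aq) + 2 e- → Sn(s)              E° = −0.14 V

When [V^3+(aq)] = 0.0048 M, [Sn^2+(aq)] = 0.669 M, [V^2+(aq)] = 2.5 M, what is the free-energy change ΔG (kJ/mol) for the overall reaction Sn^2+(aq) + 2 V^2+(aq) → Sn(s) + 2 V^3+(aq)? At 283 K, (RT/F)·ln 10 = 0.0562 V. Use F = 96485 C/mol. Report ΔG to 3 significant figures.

E°cell = −0.14 − (−0.26) = +0.12 V; the balanced reaction transfers n = 2 electrons.
The reaction quotient is [V^3+(aq)]^2 / ([Sn^2+(aq)]·[V^2+(aq)]^2) = 5.51×10^−6; by Nernst, E = +0.12 − (0.0562/2)(−5.259) = +0.2678 V.
Finally ΔG = −nFE = −(2)(96485 C/mol)(+0.2678 V) = −51.7 kJ/mol.

−51.7 kJ/mol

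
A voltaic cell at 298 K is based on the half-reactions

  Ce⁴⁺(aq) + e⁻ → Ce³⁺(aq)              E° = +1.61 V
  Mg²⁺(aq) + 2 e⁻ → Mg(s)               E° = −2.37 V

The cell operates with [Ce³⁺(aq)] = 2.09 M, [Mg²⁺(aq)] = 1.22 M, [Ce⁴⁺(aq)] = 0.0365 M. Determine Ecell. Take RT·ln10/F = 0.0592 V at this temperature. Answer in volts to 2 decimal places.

+3.87 V

Since E°(Ce⁴⁺/Ce³⁺) > E°(Mg²⁺/Mg), Ce⁴⁺/Ce³⁺ serves as the cathode.
E°cell = E°cat − E°an = +1.61 − (−2.37) = +3.98 V; n = 2.
For the overall reaction 2 Ce⁴⁺(aq) + Mg(s) → 2 Ce³⁺(aq) + Mg²⁺(aq), Q = ([Ce³⁺(aq)]^2·[Mg²⁺(aq)]) / [Ce⁴⁺(aq)]^2 = 4×10^3, giving log Q = 3.602.
Applying E = E° − (RT ln10/nF)·log Q gives +3.98 − (0.0592/2)(3.602) = +3.87 V.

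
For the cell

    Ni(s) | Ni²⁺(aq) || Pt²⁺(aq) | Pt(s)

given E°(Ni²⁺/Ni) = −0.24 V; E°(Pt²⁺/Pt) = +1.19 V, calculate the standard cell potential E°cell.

+1.43 V

By convention the left-hand electrode in cell notation is the anode (oxidation) and the right-hand electrode is the cathode (reduction).
E°cell = E°(right) − E°(left) = +1.19 − (−0.24) = +1.43 V.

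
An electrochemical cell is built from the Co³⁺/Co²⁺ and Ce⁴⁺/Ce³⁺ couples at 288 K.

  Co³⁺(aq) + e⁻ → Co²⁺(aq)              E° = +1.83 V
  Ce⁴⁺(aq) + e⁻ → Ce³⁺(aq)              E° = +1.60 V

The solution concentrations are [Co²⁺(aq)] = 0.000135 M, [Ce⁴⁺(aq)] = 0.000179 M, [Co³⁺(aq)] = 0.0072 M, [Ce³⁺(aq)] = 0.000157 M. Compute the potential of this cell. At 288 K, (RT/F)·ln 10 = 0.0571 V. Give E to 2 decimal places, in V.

Co³⁺/Co²⁺ is reduced (cathode, E° = +1.83 V) and Ce⁴⁺/Ce³⁺ is oxidized (anode).
E°cell = +1.83 − (+1.60) = +0.23 V, with n = 1 electron transferred.
The balanced reaction is Co³⁺(aq) + Ce³⁺(aq) → Co²⁺(aq) + Ce⁴⁺(aq), so Q = ([Co²⁺(aq)]·[Ce⁴⁺(aq)]) / ([Co³⁺(aq)]·[Ce³⁺(aq)]) = 0.0214 and log Q = −1.670.
By the Nernst equation, E = +0.23 − (0.0571/1)·(−1.670) = +0.33 V.

+0.33 V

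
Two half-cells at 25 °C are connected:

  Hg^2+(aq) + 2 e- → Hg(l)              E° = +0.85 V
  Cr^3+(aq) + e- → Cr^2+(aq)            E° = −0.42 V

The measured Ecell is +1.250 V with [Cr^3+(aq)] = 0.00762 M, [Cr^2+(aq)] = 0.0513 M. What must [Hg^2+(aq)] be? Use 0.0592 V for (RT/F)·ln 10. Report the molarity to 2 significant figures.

With Hg²⁺/Hg at the cathode and Cr³⁺/Cr²⁺ at the anode, E°cell = +0.85 − (−0.42) = +1.27 V (n = 2).
Since E = E° − (0.0592/n)·log Q, log Q = n(E° − E)/0.0592 = 0.676.
Balancing electrons gives Hg^2+(aq) + 2 Cr^2+(aq) → Hg(l) + 2 Cr^3+(aq); thus Q = [Cr^3+(aq)]^2 / ([Hg^2+(aq)]·[Cr^2+(aq)]^2).
Isolating [Hg^2+(aq)] in Q = 10^{0.676} yields log [Hg^2+(aq)] = −2.332, i.e. 0.0047 M.

0.0047 M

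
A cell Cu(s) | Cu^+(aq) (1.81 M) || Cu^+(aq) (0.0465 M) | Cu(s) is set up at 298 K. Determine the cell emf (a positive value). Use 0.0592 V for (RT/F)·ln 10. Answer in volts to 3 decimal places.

0.094 V

For a concentration cell E°cell = 0, since both electrodes use the same couple.
The compartment with the higher Cu^+(aq) concentration (1.81 M) acts as the cathode; ions are reduced there and produced at the dilute (0.0465 M) anode.
With n = 1, Ecell = −(0.0592/1)·log([dilute]/[conc]) = −(0.0592/1)·log(0.0465/1.81) = +0.094 V.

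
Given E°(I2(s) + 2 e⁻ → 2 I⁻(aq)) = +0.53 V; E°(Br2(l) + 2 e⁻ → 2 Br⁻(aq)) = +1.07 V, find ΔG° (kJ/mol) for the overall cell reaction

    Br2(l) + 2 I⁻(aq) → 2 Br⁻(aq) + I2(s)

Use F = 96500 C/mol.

−104 kJ/mol

In the reaction as written Br2(l) is reduced, so the Br₂/Br⁻ couple is the cathode and I₂/I⁻ is the anode.
E°cell = +1.07 − (+0.53) = +0.54 V; balancing electrons gives n = 2.
ΔG° = −nFE°cell = −(2)(96500)(+0.54) J/mol = −104 kJ/mol.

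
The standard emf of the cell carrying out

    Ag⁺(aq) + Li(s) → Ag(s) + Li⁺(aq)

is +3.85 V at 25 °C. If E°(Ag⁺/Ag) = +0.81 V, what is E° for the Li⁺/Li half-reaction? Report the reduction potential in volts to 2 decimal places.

In the reaction as written the Ag⁺/Ag couple is reduced (cathode) and Li⁺/Li is oxidized (anode), so E°cell = E°(Ag⁺/Ag) − E°(Li⁺/Li).
E°(Li⁺/Li) = E°(cathode) − E°cell = +0.81 − (+3.85) = −3.04 V.

−3.04 V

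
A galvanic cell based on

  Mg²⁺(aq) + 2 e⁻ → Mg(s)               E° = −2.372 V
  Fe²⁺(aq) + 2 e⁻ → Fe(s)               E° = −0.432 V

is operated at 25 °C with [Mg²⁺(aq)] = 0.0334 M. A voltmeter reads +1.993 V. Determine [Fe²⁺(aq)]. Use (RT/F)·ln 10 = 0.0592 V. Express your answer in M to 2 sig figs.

The Fe²⁺/Fe couple has the larger reduction potential, so it is the cathode: E°cell = −0.432 − (−2.372) = +1.940 V and n = 2.
From the Nernst equation, log Q = n(E° − E)/0.0592 = 2·(+1.940 − (+1.993))/0.0592 = −1.791.
For Fe²⁺(aq) + Mg(s) → Fe(s) + Mg²⁺(aq), the reaction quotient is Q = [Mg²⁺(aq)] / [Fe²⁺(aq)].
Isolating [Fe²⁺(aq)] in Q = 10^{−1.791} yields log [Fe²⁺(aq)] = 0.315, i.e. 2.1 M.

2.1 M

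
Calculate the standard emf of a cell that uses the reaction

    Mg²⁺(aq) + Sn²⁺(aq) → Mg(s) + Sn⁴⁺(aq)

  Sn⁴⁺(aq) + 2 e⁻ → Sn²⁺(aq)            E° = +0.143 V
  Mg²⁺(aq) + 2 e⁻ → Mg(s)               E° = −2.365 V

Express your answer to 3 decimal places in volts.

−2.508 V

In the reaction as written, Mg²⁺(aq) is reduced (cathode) and Sn⁴⁺(aq) is produced by oxidation at the anode.
E°cell = E°(cathode) − E°(anode) = −2.365 − (+0.143) = −2.508 V.
The negative E°cell means the reaction is non-spontaneous in the direction written.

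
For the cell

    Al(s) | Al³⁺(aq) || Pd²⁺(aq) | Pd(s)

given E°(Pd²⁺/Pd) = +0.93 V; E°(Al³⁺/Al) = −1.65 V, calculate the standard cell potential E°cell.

+2.58 V

By convention the left-hand electrode in cell notation is the anode (oxidation) and the right-hand electrode is the cathode (reduction).
E°cell = E°(right) − E°(left) = +0.93 − (−1.65) = +2.58 V.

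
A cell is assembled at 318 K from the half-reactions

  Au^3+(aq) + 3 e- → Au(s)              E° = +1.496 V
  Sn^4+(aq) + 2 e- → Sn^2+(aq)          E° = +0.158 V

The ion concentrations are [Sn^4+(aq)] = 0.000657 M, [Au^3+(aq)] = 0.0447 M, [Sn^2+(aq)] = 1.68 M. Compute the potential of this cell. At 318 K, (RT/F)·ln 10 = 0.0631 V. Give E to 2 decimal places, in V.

+1.42 V

Au³⁺/Au is reduced (cathode, E° = +1.496 V) and Sn⁴⁺/Sn²⁺ is oxidized (anode).
E°cell = +1.496 − (+0.158) = +1.338 V, with n = 6 electrons transferred.
Balancing gives 2 Au^3+(aq) + 3 Sn^2+(aq) → 2 Au(s) + 3 Sn^4+(aq); hence Q = [Sn^4+(aq)]^3 / ([Au^3+(aq)]^2·[Sn^2+(aq)]^3) = 2.99×10^−8 (log Q = −7.524).
By the Nernst equation, E = +1.338 − (0.0631/6)·(−7.524) = +1.42 V.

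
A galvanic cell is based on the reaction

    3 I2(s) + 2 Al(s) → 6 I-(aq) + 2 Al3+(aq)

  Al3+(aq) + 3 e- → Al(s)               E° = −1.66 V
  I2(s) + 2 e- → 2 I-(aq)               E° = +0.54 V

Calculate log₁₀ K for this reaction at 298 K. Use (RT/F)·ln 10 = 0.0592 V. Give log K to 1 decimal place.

log K = 223.0

The I₂/I⁻ couple is reduced (cathode); E°cell = +0.54 − (−1.66) = +2.20 V with n = 6.
At equilibrium E = 0, so log K = nE°cell / 0.0592 = (6)(+2.20) / 0.0592 = 223.0.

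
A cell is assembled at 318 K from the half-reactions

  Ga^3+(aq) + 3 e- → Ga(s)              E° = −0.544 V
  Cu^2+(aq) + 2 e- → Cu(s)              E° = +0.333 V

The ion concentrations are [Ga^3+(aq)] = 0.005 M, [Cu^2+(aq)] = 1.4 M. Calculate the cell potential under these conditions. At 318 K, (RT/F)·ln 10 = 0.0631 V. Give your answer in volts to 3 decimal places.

Cu²⁺/Cu is reduced (cathode, E° = +0.333 V) and Ga³⁺/Ga is oxidized (anode).
The standard potential is +0.333 − (−0.544) = +0.877 V and the balanced reaction transfers n = 6 electrons.
Balancing gives 3 Cu^2+(aq) + 2 Ga(s) → 3 Cu(s) + 2 Ga^3+(aq); hence Q = [Ga^3+(aq)]^2 / [Cu^2+(aq)]^3 = 9.11×10^−6 (log Q = −5.040).
Applying E = E° − (RT ln10/nF)·log Q gives +0.877 − (0.0631/6)(−5.040) = +0.930 V.

+0.930 V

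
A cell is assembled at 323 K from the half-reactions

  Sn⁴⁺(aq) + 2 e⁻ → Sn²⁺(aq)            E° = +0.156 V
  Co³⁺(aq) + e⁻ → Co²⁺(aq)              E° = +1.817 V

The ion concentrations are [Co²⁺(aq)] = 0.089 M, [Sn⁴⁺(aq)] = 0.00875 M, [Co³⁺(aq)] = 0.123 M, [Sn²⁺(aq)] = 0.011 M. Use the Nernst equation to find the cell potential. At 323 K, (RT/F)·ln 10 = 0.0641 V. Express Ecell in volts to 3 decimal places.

+1.673 V

Co³⁺/Co²⁺ is reduced (cathode, E° = +1.817 V) and Sn⁴⁺/Sn²⁺ is oxidized (anode).
The standard potential is +1.817 − (+0.156) = +1.661 V and the balanced reaction transfers n = 2 electrons.
Balancing gives 2 Co³⁺(aq) + Sn²⁺(aq) → 2 Co²⁺(aq) + Sn⁴⁺(aq); hence Q = ([Co²⁺(aq)]^2·[Sn⁴⁺(aq)]) / ([Co³⁺(aq)]^2·[Sn²⁺(aq)]) = 0.416 (log Q = −0.380).
By the Nernst equation, E = +1.661 − (0.0641/2)·(−0.380) = +1.673 V.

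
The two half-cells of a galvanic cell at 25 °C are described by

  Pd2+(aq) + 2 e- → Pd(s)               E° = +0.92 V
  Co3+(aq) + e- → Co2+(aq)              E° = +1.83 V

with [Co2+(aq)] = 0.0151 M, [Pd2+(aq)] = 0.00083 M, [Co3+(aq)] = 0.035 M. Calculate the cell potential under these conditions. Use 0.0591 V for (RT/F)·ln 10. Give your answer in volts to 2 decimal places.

Since E°(Co³⁺/Co²⁺) > E°(Pd²⁺/Pd), Co³⁺/Co²⁺ serves as the cathode.
E°cell = +1.83 − (+0.92) = +0.91 V, with n = 2 electrons transferred.
The balanced reaction is 2 Co3+(aq) + Pd(s) → 2 Co2+(aq) + Pd2+(aq), so Q = ([Co2+(aq)]^2·[Pd2+(aq)]) / [Co3+(aq)]^2 = 0.000154 and log Q = −3.811.
By the Nernst equation, E = +0.91 − (0.0591/2)·(−3.811) = +1.02 V.

+1.02 V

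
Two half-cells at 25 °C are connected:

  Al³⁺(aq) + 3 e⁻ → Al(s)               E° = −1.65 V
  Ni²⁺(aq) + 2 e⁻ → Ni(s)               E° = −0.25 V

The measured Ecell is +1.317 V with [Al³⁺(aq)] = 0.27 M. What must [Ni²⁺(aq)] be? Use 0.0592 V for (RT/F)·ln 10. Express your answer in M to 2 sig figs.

The Ni²⁺/Ni couple has the larger reduction potential, so it is the cathode: E°cell = −0.25 − (−1.65) = +1.40 V and n = 6.
Since E = E° − (0.0592/n)·log Q, log Q = n(E° − E)/0.0592 = 8.412.
The balanced reaction is 3 Ni²⁺(aq) + 2 Al(s) → 3 Ni(s) + 2 Al³⁺(aq), so Q = [Al³⁺(aq)]^2 / [Ni²⁺(aq)]^3.
Solving for the unknown gives log [Ni²⁺(aq)] = −3.183, so [Ni²⁺(aq)] ≈ 0.00066 M.

0.00066 M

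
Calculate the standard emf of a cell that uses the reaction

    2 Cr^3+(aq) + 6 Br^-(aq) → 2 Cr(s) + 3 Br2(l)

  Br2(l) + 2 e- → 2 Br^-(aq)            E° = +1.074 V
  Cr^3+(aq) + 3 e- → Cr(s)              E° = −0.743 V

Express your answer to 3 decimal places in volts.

−1.817 V

Cr^3+(aq) gains electrons, so the Cr³⁺/Cr couple is the cathode; the Br₂/Br⁻ couple is the anode.
E°cell = E°(cathode) − E°(anode) = −0.743 − (+1.074) = −1.817 V.
The negative E°cell means the reaction is non-spontaneous in the direction written.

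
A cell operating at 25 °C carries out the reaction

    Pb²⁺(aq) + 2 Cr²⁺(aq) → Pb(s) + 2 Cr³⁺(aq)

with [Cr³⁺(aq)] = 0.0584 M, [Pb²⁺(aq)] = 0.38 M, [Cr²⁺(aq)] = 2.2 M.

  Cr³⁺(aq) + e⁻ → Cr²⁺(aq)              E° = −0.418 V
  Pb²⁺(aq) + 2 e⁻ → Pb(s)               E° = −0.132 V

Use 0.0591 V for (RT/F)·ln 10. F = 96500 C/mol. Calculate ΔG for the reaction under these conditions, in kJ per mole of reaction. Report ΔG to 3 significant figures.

−70.8 kJ/mol

E°cell = −0.132 − (−0.418) = +0.286 V; the balanced reaction transfers n = 2 electrons.
Q = [Cr³⁺(aq)]^2 / ([Pb²⁺(aq)]·[Cr²⁺(aq)]^2) = 0.00185, so log Q = −2.732 and E = +0.286 − (0.0591/2)(−2.732) = +0.3667 V.
Then ΔG = −nFE = −2 × 96500 × +0.3667 J/mol = −70.8 kJ/mol.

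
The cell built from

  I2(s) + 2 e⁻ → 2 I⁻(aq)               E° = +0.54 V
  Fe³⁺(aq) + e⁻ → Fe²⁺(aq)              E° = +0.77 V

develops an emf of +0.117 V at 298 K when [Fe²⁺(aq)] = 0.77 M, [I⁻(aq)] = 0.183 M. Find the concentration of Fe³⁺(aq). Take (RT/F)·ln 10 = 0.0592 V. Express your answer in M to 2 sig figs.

The Fe³⁺/Fe²⁺ couple has the larger reduction potential, so it is the cathode: E°cell = +0.77 − (+0.54) = +0.23 V and n = 2.
Since E = E° − (0.0592/n)·log Q, log Q = n(E° − E)/0.0592 = 3.818.
For 2 Fe³⁺(aq) + 2 I⁻(aq) → 2 Fe²⁺(aq) + I2(s), the reaction quotient is Q = [Fe²⁺(aq)]^2 / ([Fe³⁺(aq)]^2·[I⁻(aq)]^2).
Substituting the known concentrations and solving, log [Fe³⁺(aq)] = −1.285 and [Fe³⁺(aq)] = 0.052 M.

0.052 M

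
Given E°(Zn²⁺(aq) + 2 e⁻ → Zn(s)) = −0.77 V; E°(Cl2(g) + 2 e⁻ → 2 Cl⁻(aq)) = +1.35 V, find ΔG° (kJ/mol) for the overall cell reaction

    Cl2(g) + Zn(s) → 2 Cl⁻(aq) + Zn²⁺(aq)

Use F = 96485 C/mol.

In the reaction as written Cl2(g) is reduced, so the Cl₂/Cl⁻ couple is the cathode and Zn²⁺/Zn is the anode.
E°cell = +1.35 − (−0.77) = +2.12 V; balancing electrons gives n = 2.
ΔG° = −nFE°cell = −(2)(96485)(+2.12) J/mol = −409 kJ/mol.

−409 kJ/mol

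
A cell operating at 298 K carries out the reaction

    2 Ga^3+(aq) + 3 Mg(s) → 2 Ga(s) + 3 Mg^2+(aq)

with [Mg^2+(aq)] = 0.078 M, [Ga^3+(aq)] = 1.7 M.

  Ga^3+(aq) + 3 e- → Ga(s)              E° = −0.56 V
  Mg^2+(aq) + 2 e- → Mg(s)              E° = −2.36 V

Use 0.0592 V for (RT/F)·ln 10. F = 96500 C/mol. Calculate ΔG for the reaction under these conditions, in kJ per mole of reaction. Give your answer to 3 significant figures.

−1060 kJ/mol

With Ga³⁺/Ga reduced at the cathode, E°cell = −0.56 − (−2.36) = +1.80 V and n = 6.
Here Q = [Mg^2+(aq)]^3 / [Ga^3+(aq)]^2 = 0.000164 (log Q = −3.785), giving E = +1.80 − (0.0592/6)·(−3.785) = +1.8373 V.
ΔG = −nFE = −(6)(96500)(+1.8373) J/mol = −1060 kJ/mol.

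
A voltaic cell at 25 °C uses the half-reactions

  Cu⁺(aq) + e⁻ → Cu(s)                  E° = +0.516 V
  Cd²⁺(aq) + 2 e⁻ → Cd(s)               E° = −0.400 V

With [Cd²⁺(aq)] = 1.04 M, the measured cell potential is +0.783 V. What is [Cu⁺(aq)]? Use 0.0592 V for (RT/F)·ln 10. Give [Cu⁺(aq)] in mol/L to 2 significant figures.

0.0058 M

The Cu⁺/Cu couple has the larger reduction potential, so it is the cathode: E°cell = +0.516 − (−0.400) = +0.916 V and n = 2.
From the Nernst equation, log Q = n(E° − E)/0.0592 = 2·(+0.916 − (+0.783))/0.0592 = 4.493.
For 2 Cu⁺(aq) + Cd(s) → 2 Cu(s) + Cd²⁺(aq), the reaction quotient is Q = [Cd²⁺(aq)] / [Cu⁺(aq)]^2.
Solving for the unknown gives log [Cu⁺(aq)] = −2.238, so [Cu⁺(aq)] ≈ 0.0058 M.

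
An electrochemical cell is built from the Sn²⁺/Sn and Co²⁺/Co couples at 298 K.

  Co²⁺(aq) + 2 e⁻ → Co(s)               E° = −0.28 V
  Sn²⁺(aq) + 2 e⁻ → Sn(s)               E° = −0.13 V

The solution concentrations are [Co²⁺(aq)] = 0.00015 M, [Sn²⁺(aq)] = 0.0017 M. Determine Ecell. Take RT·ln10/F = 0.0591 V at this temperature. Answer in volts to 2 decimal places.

Since E°(Sn²⁺/Sn) > E°(Co²⁺/Co), Sn²⁺/Sn serves as the cathode.
E°cell = −0.13 − (−0.28) = +0.15 V, with n = 2 electrons transferred.
The balanced reaction is Sn²⁺(aq) + Co(s) → Sn(s) + Co²⁺(aq), so Q = [Co²⁺(aq)] / [Sn²⁺(aq)] = 0.0882 and log Q = −1.054.
E = E° − (0.0591/n)·log Q = +0.15 − (0.0591/2)(−1.054) = +0.18 V.

+0.18 V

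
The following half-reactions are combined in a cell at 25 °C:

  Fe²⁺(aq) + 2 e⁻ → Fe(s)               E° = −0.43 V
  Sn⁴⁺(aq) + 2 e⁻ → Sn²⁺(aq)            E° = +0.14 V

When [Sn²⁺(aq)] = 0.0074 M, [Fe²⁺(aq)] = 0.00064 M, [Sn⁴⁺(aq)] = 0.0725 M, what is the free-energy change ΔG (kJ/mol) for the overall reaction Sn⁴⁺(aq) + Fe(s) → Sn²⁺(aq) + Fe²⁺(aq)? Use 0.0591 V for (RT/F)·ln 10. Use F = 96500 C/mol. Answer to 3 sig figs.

The standard cell potential is +0.14 − (−0.43) = +0.57 V, with n = 2 electrons in the balanced equation.
The reaction quotient is ([Sn²⁺(aq)]·[Fe²⁺(aq)]) / [Sn⁴⁺(aq)] = 6.53×10^−5; by Nernst, E = +0.57 − (0.0591/2)(−4.185) = +0.6937 V.
Finally ΔG = −nFE = −(2)(96500 C/mol)(+0.6937 V) = −134 kJ/mol.

−134 kJ/mol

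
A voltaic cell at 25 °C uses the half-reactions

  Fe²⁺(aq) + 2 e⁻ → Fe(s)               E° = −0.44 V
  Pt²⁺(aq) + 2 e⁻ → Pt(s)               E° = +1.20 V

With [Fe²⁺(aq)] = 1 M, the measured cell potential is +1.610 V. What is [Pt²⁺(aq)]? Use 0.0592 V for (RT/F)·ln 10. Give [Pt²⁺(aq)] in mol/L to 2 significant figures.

With Pt²⁺/Pt at the cathode and Fe²⁺/Fe at the anode, E°cell = +1.20 − (−0.44) = +1.64 V (n = 2).
From the Nernst equation, log Q = n(E° − E)/0.0592 = 2·(+1.64 − (+1.610))/0.0592 = 1.014.
Balancing electrons gives Pt²⁺(aq) + Fe(s) → Pt(s) + Fe²⁺(aq); thus Q = [Fe²⁺(aq)] / [Pt²⁺(aq)].
Solving for the unknown gives log [Pt²⁺(aq)] = −1.014, so [Pt²⁺(aq)] ≈ 0.097 M.

0.097 M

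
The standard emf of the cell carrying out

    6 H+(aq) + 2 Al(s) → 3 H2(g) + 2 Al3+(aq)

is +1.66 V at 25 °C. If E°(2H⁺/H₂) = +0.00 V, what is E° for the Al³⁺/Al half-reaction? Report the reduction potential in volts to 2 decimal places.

−1.66 V

In the reaction as written the 2H⁺/H₂ couple is reduced (cathode) and Al³⁺/Al is oxidized (anode), so E°cell = E°(2H⁺/H₂) − E°(Al³⁺/Al).
E°(Al³⁺/Al) = E°(cathode) − E°cell = +0.00 − (+1.66) = −1.66 V.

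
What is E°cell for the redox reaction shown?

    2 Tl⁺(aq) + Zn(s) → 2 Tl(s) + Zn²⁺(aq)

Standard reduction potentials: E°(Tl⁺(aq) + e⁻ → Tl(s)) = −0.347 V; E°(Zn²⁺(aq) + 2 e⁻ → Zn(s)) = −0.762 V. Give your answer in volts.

+0.415 V

In the reaction as written, Tl⁺(aq) is reduced (cathode) and Zn²⁺(aq) is produced by oxidation at the anode.
E°cell = E°(cathode) − E°(anode) = −0.347 − (−0.762) = +0.415 V.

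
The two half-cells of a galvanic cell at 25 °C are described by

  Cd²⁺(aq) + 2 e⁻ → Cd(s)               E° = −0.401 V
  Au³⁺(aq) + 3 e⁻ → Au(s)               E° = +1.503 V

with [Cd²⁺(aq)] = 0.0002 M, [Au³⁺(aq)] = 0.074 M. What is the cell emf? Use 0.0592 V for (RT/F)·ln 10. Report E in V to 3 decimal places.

Since E°(Au³⁺/Au) > E°(Cd²⁺/Cd), Au³⁺/Au serves as the cathode.
E°cell = E°cat − E°an = +1.503 − (−0.401) = +1.904 V; n = 6.
The balanced reaction is 2 Au³⁺(aq) + 3 Cd(s) → 2 Au(s) + 3 Cd²⁺(aq), so Q = [Cd²⁺(aq)]^3 / [Au³⁺(aq)]^2 = 1.46×10^−9 and log Q = −8.835.
E = E° − (0.0592/n)·log Q = +1.904 − (0.0592/6)(−8.835) = +1.991 V.

+1.991 V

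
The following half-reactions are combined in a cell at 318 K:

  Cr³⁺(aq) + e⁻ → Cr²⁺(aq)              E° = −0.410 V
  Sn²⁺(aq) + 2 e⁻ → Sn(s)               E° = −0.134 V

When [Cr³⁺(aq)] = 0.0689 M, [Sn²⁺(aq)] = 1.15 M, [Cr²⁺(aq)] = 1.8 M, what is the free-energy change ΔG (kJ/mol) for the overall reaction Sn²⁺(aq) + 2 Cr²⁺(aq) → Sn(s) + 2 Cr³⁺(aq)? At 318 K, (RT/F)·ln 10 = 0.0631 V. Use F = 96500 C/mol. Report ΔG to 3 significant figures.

E°cell = −0.134 − (−0.410) = +0.276 V; the balanced reaction transfers n = 2 electrons.
Q = [Cr³⁺(aq)]^2 / ([Sn²⁺(aq)]·[Cr²⁺(aq)]^2) = 0.00127, so log Q = −2.895 and E = +0.276 − (0.0631/2)(−2.895) = +0.3673 V.
Then ΔG = −nFE = −2 × 96500 × +0.3673 J/mol = −70.9 kJ/mol.

−70.9 kJ/mol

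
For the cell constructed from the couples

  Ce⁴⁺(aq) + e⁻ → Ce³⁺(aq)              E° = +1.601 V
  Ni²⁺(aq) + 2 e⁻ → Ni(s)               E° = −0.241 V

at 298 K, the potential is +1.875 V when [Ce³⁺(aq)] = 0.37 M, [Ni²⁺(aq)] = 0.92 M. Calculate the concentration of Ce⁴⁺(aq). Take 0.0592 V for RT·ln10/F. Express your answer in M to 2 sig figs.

The Ce⁴⁺/Ce³⁺ couple has the larger reduction potential, so it is the cathode: E°cell = +1.601 − (−0.241) = +1.842 V and n = 2.
From the Nernst equation, log Q = n(E° − E)/0.0592 = 2·(+1.842 − (+1.875))/0.0592 = −1.115.
For 2 Ce⁴⁺(aq) + Ni(s) → 2 Ce³⁺(aq) + Ni²⁺(aq), the reaction quotient is Q = ([Ce³⁺(aq)]^2·[Ni²⁺(aq)]) / [Ce⁴⁺(aq)]^2.
Substituting the known concentrations and solving, log [Ce⁴⁺(aq)] = 0.108 and [Ce⁴⁺(aq)] = 1.3 M.

1.3 M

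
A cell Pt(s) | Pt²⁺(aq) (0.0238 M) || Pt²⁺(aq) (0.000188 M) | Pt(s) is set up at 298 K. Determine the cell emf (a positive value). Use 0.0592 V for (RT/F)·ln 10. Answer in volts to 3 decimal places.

For a concentration cell E°cell = 0, since both electrodes use the same couple.
The compartment with the higher Pt²⁺(aq) concentration (0.0238 M) acts as the cathode; ions are reduced there and produced at the dilute (0.000188 M) anode.
With n = 2, Ecell = −(0.0592/2)·log([dilute]/[conc]) = −(0.0592/2)·log(0.000188/0.0238) = +0.062 V.

0.062 V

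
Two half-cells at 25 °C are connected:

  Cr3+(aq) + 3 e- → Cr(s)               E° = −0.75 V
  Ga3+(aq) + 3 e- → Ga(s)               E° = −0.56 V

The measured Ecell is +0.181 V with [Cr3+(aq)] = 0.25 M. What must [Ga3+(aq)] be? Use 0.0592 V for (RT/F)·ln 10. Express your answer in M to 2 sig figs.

0.087 M

The Ga³⁺/Ga couple has the larger reduction potential, so it is the cathode: E°cell = −0.56 − (−0.75) = +0.19 V and n = 3.
Since E = E° − (0.0592/n)·log Q, log Q = n(E° − E)/0.0592 = 0.456.
For Ga3+(aq) + Cr(s) → Ga(s) + Cr3+(aq), the reaction quotient is Q = [Cr3+(aq)] / [Ga3+(aq)].
Isolating [Ga3+(aq)] in Q = 10^{0.456} yields log [Ga3+(aq)] = −1.058, i.e. 0.087 M.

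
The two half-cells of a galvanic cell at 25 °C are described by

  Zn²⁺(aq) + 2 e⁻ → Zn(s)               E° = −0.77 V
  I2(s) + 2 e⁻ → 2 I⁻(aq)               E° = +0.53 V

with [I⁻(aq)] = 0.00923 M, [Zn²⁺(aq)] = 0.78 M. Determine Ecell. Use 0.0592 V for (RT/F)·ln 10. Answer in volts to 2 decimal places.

The I₂/I⁻ couple has the more positive E°, so it is the cathode; Zn²⁺/Zn is the anode.
The standard potential is +0.53 − (−0.77) = +1.30 V and the balanced reaction transfers n = 2 electrons.
Balancing gives I2(s) + Zn(s) → 2 I⁻(aq) + Zn²⁺(aq); hence Q = [I⁻(aq)]^2·[Zn²⁺(aq)] = 6.65×10^−5 (log Q = −4.178).
By the Nernst equation, E = +1.30 − (0.0592/2)·(−4.178) = +1.42 V.

+1.42 V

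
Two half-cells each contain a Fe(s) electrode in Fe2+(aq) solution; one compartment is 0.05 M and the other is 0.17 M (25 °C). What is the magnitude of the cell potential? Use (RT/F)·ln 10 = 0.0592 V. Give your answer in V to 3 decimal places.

For a concentration cell E°cell = 0, since both electrodes use the same couple.
The compartment with the higher Fe2+(aq) concentration (0.17 M) acts as the cathode; ions are reduced there and produced at the dilute (0.05 M) anode.
With n = 2, Ecell = −(0.0592/2)·log([dilute]/[conc]) = −(0.0592/2)·log(0.05/0.17) = +0.016 V.

0.016 V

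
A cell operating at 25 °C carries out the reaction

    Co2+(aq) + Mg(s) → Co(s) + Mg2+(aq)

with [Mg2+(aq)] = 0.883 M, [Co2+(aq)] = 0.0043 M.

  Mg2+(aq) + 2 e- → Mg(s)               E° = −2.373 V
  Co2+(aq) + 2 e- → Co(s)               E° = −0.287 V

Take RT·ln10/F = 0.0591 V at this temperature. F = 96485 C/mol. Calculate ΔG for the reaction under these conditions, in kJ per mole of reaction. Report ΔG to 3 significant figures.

The standard cell potential is −0.287 − (−2.373) = +2.086 V, with n = 2 electrons in the balanced equation.
Here Q = [Mg2+(aq)] / [Co2+(aq)] = 205 (log Q = 2.312), giving E = +2.086 − (0.0591/2)·(2.312) = +2.0177 V.
Finally ΔG = −nFE = −(2)(96485 C/mol)(+2.0177 V) = −389 kJ/mol.

−389 kJ/mol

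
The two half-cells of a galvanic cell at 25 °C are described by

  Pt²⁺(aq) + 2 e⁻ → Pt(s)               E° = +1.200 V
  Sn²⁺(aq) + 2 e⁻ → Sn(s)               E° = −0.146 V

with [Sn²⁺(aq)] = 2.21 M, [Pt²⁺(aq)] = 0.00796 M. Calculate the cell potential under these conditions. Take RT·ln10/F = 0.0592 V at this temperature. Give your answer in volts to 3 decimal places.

+1.274 V

The Pt²⁺/Pt couple has the more positive E°, so it is the cathode; Sn²⁺/Sn is the anode.
The standard potential is +1.200 − (−0.146) = +1.346 V and the balanced reaction transfers n = 2 electrons.
For the overall reaction Pt²⁺(aq) + Sn(s) → Pt(s) + Sn²⁺(aq), Q = [Sn²⁺(aq)] / [Pt²⁺(aq)] = 278, giving log Q = 2.443.
Applying E = E° − (RT ln10/nF)·log Q gives +1.346 − (0.0592/2)(2.443) = +1.274 V.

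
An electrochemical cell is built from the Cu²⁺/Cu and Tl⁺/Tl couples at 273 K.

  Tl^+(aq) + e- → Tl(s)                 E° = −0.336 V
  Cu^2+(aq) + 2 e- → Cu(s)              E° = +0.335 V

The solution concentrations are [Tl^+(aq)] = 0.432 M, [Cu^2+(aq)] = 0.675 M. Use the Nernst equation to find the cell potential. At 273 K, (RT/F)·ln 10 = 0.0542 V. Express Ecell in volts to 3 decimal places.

+0.686 V

The Cu²⁺/Cu couple has the more positive E°, so it is the cathode; Tl⁺/Tl is the anode.
E°cell = E°cat − E°an = +0.335 − (−0.336) = +0.671 V; n = 2.
For the overall reaction Cu^2+(aq) + 2 Tl(s) → Cu(s) + 2 Tl^+(aq), Q = [Tl^+(aq)]^2 / [Cu^2+(aq)] = 0.276, giving log Q = −0.558.
E = E° − (0.0542/n)·log Q = +0.671 − (0.0542/2)(−0.558) = +0.686 V.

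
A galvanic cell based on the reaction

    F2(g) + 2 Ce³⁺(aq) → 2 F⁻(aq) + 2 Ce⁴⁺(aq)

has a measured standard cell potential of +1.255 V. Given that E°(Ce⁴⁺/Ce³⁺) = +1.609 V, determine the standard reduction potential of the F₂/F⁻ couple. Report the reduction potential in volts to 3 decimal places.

In the reaction as written the F₂/F⁻ couple is reduced (cathode) and Ce⁴⁺/Ce³⁺ is oxidized (anode), so E°cell = E°(F₂/F⁻) − E°(Ce⁴⁺/Ce³⁺).
E°(F₂/F⁻) = E°cell + E°(anode) = +1.255 + (+1.609) = +2.864 V.

+2.864 V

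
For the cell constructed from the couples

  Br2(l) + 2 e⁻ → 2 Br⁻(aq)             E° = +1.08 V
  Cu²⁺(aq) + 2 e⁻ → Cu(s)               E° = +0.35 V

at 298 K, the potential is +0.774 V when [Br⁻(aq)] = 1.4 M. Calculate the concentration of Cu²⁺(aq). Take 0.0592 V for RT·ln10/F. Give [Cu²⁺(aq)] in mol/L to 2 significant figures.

0.017 M

With Br₂/Br⁻ at the cathode and Cu²⁺/Cu at the anode, E°cell = +1.08 − (+0.35) = +0.73 V (n = 2).
Rearranging E = E° − (0.0592/n)·log Q gives log Q = 2(+0.73 − (+0.774))/0.0592 = −1.486.
For Br2(l) + Cu(s) → 2 Br⁻(aq) + Cu²⁺(aq), the reaction quotient is Q = [Br⁻(aq)]^2·[Cu²⁺(aq)].
Isolating [Cu²⁺(aq)] in Q = 10^{−1.486} yields log [Cu²⁺(aq)] = −1.778, i.e. 0.017 M.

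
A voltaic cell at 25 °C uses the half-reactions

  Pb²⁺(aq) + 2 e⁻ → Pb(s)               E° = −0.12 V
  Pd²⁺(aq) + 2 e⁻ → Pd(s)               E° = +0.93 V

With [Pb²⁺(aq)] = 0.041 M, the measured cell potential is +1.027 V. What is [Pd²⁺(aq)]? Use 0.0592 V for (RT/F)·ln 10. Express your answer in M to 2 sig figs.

0.0069 M

The Pd²⁺/Pd couple has the larger reduction potential, so it is the cathode: E°cell = +0.93 − (−0.12) = +1.05 V and n = 2.
Since E = E° − (0.0592/n)·log Q, log Q = n(E° − E)/0.0592 = 0.777.
The balanced reaction is Pd²⁺(aq) + Pb(s) → Pd(s) + Pb²⁺(aq), so Q = [Pb²⁺(aq)] / [Pd²⁺(aq)].
Isolating [Pd²⁺(aq)] in Q = 10^{0.777} yields log [Pd²⁺(aq)] = −2.164, i.e. 0.0069 M.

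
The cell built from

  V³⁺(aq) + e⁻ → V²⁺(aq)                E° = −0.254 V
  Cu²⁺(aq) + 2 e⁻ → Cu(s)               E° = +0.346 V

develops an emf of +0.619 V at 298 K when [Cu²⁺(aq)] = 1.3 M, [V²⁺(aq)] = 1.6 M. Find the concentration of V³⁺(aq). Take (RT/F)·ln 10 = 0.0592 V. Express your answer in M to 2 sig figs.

0.87 M

Cu²⁺/Cu is the cathode (higher E°); E°cell = +0.346 − (−0.254) = +0.600 V with n = 2.
Since E = E° − (0.0592/n)·log Q, log Q = n(E° − E)/0.0592 = −0.642.
For Cu²⁺(aq) + 2 V²⁺(aq) → Cu(s) + 2 V³⁺(aq), the reaction quotient is Q = [V³⁺(aq)]^2 / ([Cu²⁺(aq)]·[V²⁺(aq)]^2).
Substituting the known concentrations and solving, log [V³⁺(aq)] = −0.060 and [V³⁺(aq)] = 0.87 M.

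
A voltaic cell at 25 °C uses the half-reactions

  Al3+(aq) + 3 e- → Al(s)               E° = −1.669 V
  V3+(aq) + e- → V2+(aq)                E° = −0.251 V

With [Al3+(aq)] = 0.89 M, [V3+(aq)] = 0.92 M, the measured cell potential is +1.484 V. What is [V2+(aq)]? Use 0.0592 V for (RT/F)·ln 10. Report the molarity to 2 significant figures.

The V³⁺/V²⁺ couple has the larger reduction potential, so it is the cathode: E°cell = −0.251 − (−1.669) = +1.418 V and n = 3.
Rearranging E = E° − (0.0592/n)·log Q gives log Q = 3(+1.418 − (+1.484))/0.0592 = −3.345.
Balancing electrons gives 3 V3+(aq) + Al(s) → 3 V2+(aq) + Al3+(aq); thus Q = ([V2+(aq)]^3·[Al3+(aq)]) / [V3+(aq)]^3.
Substituting the known concentrations and solving, log [V2+(aq)] = −1.134 and [V2+(aq)] = 0.073 M.

0.073 M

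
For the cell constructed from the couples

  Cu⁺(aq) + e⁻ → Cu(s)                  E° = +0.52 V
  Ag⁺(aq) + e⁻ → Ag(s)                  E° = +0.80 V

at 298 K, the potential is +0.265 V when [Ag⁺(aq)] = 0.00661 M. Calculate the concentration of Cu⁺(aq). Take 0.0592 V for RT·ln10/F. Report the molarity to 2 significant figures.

Ag⁺/Ag is the cathode (higher E°); E°cell = +0.80 − (+0.52) = +0.28 V with n = 1.
Rearranging E = E° − (0.0592/n)·log Q gives log Q = 1(+0.28 − (+0.265))/0.0592 = 0.253.
Balancing electrons gives Ag⁺(aq) + Cu(s) → Ag(s) + Cu⁺(aq); thus Q = [Cu⁺(aq)] / [Ag⁺(aq)].
Solving for the unknown gives log [Cu⁺(aq)] = −1.927, so [Cu⁺(aq)] ≈ 0.012 M.

0.012 M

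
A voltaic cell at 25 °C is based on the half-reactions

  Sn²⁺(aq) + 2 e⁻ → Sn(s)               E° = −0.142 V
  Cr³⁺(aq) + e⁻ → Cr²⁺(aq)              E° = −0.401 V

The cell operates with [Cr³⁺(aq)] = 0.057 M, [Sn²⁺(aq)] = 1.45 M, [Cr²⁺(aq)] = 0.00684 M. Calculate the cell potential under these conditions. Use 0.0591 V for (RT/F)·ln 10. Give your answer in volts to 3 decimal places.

+0.209 V

Since E°(Sn²⁺/Sn) > E°(Cr³⁺/Cr²⁺), Sn²⁺/Sn serves as the cathode.
E°cell = E°cat − E°an = −0.142 − (−0.401) = +0.259 V; n = 2.
The balanced reaction is Sn²⁺(aq) + 2 Cr²⁺(aq) → Sn(s) + 2 Cr³⁺(aq), so Q = [Cr³⁺(aq)]^2 / ([Sn²⁺(aq)]·[Cr²⁺(aq)]^2) = 47.9 and log Q = 1.680.
E = E° − (0.0591/n)·log Q = +0.259 − (0.0591/2)(1.680) = +0.209 V.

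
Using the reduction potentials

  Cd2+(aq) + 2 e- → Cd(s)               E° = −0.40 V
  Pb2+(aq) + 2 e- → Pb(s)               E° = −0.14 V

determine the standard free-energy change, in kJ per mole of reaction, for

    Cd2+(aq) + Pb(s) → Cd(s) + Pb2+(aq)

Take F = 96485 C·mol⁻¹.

In the reaction as written Cd2+(aq) is reduced, so the Cd²⁺/Cd couple is the cathode and Pb²⁺/Pb is the anode.
E°cell = −0.40 − (−0.14) = −0.26 V; balancing electrons gives n = 2.
ΔG° = −nFE°cell = −(2)(96485)(−0.26) J/mol = +50.2 kJ/mol.

+50.2 kJ/mol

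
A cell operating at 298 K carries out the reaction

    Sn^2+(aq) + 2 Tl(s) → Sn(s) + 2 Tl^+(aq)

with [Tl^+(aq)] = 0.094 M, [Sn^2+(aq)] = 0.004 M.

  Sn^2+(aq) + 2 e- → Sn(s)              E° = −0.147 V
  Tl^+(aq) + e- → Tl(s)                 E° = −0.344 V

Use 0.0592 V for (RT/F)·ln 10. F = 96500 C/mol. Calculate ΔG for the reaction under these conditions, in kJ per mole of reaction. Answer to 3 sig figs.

E°cell = −0.147 − (−0.344) = +0.197 V; the balanced reaction transfers n = 2 electrons.
Q = [Tl^+(aq)]^2 / [Sn^2+(aq)] = 2.21, so log Q = 0.344 and E = +0.197 − (0.0592/2)(0.344) = +0.1868 V.
Then ΔG = −nFE = −2 × 96500 × +0.1868 J/mol = −36.1 kJ/mol.

−36.1 kJ/mol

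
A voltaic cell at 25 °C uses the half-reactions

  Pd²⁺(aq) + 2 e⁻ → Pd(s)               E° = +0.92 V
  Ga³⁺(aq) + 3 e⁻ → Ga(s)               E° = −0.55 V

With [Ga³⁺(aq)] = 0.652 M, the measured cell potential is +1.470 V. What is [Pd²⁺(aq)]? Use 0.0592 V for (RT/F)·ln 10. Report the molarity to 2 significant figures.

The Pd²⁺/Pd couple has the larger reduction potential, so it is the cathode: E°cell = +0.92 − (−0.55) = +1.47 V and n = 6.
From the Nernst equation, log Q = n(E° − E)/0.0592 = 6·(+1.47 − (+1.470))/0.0592 = 0.000.
For 3 Pd²⁺(aq) + 2 Ga(s) → 3 Pd(s) + 2 Ga³⁺(aq), the reaction quotient is Q = [Ga³⁺(aq)]^2 / [Pd²⁺(aq)]^3.
Isolating [Pd²⁺(aq)] in Q = 10^{0.000} yields log [Pd²⁺(aq)] = −0.124, i.e. 0.75 M.

0.75 M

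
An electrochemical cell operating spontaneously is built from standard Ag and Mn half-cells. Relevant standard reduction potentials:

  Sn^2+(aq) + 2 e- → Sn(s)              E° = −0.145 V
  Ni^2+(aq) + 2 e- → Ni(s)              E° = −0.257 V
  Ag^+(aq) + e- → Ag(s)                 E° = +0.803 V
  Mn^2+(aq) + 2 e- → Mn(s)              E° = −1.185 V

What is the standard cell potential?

The Ag⁺/Ag couple has the higher E°, so Ag ion is reduced (cathode) and Mn is oxidized (anode).
E°cell = E°(cathode) − E°(anode) = +0.803 − (−1.185) = +1.988 V.

+1.988 V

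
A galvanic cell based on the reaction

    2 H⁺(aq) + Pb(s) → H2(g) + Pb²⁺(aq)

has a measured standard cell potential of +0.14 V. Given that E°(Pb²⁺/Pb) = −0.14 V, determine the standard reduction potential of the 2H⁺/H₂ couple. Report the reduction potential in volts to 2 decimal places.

+0.00 V

In the reaction as written the 2H⁺/H₂ couple is reduced (cathode) and Pb²⁺/Pb is oxidized (anode), so E°cell = E°(2H⁺/H₂) − E°(Pb²⁺/Pb).
E°(2H⁺/H₂) = E°cell + E°(anode) = +0.14 + (−0.14) = +0.00 V.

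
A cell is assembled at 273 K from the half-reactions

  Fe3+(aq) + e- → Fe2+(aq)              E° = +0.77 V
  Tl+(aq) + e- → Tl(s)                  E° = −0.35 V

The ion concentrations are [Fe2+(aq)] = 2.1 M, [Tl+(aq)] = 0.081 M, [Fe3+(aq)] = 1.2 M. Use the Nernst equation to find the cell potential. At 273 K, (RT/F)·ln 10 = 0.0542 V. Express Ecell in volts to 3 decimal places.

The Fe³⁺/Fe²⁺ couple has the more positive E°, so it is the cathode; Tl⁺/Tl is the anode.
E°cell = +0.77 − (−0.35) = +1.12 V, with n = 1 electron transferred.
The balanced reaction is Fe3+(aq) + Tl(s) → Fe2+(aq) + Tl+(aq), so Q = ([Fe2+(aq)]·[Tl+(aq)]) / [Fe3+(aq)] = 0.142 and log Q = −0.848.
Applying E = E° − (RT ln10/nF)·log Q gives +1.12 − (0.0542/1)(−0.848) = +1.166 V.

+1.166 V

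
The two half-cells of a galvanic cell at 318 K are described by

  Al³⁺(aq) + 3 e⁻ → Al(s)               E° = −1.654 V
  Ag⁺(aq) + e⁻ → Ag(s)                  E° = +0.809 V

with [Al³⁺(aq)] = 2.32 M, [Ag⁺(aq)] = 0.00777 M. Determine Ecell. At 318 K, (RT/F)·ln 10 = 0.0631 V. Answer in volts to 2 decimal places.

+2.32 V

The Ag⁺/Ag couple has the more positive E°, so it is the cathode; Al³⁺/Al is the anode.
The standard potential is +0.809 − (−1.654) = +2.463 V and the balanced reaction transfers n = 3 electrons.
Balancing gives 3 Ag⁺(aq) + Al(s) → 3 Ag(s) + Al³⁺(aq); hence Q = [Al³⁺(aq)] / [Ag⁺(aq)]^3 = 4.95×10^6 (log Q = 6.694).
E = E° − (0.0631/n)·log Q = +2.463 − (0.0631/3)(6.694) = +2.32 V.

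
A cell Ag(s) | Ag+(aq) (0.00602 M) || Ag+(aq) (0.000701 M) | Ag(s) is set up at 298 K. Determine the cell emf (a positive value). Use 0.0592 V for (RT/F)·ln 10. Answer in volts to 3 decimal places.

For a concentration cell E°cell = 0, since both electrodes use the same couple.
The compartment with the higher Ag+(aq) concentration (0.00602 M) acts as the cathode; ions are reduced there and produced at the dilute (0.000701 M) anode.
With n = 1, Ecell = −(0.0592/1)·log([dilute]/[conc]) = −(0.0592/1)·log(0.000701/0.00602) = +0.055 V.

0.055 V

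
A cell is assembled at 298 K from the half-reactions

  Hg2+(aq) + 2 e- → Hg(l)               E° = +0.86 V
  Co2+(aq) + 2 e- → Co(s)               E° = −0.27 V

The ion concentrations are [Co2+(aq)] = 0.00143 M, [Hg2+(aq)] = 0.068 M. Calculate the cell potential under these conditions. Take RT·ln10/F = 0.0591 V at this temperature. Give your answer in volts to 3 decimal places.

+1.180 V

The Hg²⁺/Hg couple has the more positive E°, so it is the cathode; Co²⁺/Co is the anode.
The standard potential is +0.86 − (−0.27) = +1.13 V and the balanced reaction transfers n = 2 electrons.
For the overall reaction Hg2+(aq) + Co(s) → Hg(l) + Co2+(aq), Q = [Co2+(aq)] / [Hg2+(aq)] = 0.021, giving log Q = −1.677.
E = E° − (0.0591/n)·log Q = +1.13 − (0.0591/2)(−1.677) = +1.180 V.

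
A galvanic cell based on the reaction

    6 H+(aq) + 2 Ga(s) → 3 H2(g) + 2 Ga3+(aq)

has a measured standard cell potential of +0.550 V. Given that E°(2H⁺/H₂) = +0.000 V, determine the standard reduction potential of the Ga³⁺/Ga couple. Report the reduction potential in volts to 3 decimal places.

−0.550 V

In the reaction as written the 2H⁺/H₂ couple is reduced (cathode) and Ga³⁺/Ga is oxidized (anode), so E°cell = E°(2H⁺/H₂) − E°(Ga³⁺/Ga).
E°(Ga³⁺/Ga) = E°(cathode) − E°cell = +0.000 − (+0.550) = −0.550 V.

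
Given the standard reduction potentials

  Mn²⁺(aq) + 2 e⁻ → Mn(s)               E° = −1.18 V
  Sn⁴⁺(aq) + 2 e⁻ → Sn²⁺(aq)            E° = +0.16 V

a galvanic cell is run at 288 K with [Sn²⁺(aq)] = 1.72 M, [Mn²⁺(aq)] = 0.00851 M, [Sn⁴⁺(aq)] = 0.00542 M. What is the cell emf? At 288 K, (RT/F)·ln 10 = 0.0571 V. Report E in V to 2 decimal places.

+1.33 V

Since E°(Sn⁴⁺/Sn²⁺) > E°(Mn²⁺/Mn), Sn⁴⁺/Sn²⁺ serves as the cathode.
E°cell = E°cat − E°an = +0.16 − (−1.18) = +1.34 V; n = 2.
The balanced reaction is Sn⁴⁺(aq) + Mn(s) → Sn²⁺(aq) + Mn²⁺(aq), so Q = ([Sn²⁺(aq)]·[Mn²⁺(aq)]) / [Sn⁴⁺(aq)] = 2.7 and log Q = 0.431.
Applying E = E° − (RT ln10/nF)·log Q gives +1.34 − (0.0571/2)(0.431) = +1.33 V.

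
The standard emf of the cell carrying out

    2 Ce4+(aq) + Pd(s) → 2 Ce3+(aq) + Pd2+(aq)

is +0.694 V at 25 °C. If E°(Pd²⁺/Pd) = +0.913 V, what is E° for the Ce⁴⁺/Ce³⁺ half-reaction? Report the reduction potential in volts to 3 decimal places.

In the reaction as written the Ce⁴⁺/Ce³⁺ couple is reduced (cathode) and Pd²⁺/Pd is oxidized (anode), so E°cell = E°(Ce⁴⁺/Ce³⁺) − E°(Pd²⁺/Pd).
E°(Ce⁴⁺/Ce³⁺) = E°cell + E°(anode) = +0.694 + (+0.913) = +1.607 V.

+1.607 V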